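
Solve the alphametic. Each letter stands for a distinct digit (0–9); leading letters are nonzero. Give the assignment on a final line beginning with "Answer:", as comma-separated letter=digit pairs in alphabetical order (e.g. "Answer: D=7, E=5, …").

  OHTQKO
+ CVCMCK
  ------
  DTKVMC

Step 1. [col 1: O + K ≡ C (mod 10)] no forcing yet in column 1 (carry-in 0); O=7 is free and consistent — try it, so O=7.
Step 2. [col 1: O + K ≡ C (mod 10)] column 1 (O + K ≡ C (mod 10), carry-in 0) doesn't pin C yet; pick C=1 and continue ⇒ C=1.
Step 3. [col 1: O + K ≡ C (mod 10)] in column 1 we have O+K≡C with carry-in 0; given O=7, C=1 and digits 1,7 already taken and all letters distinct, that pins K to 4. So K=4.
Step 4. [col 2: K + C ≡ M (mod 10)] in column 2 we have K+C≡M with carry-in 1; given K=4, C=1 and digits 1,4,7 already taken and all letters distinct, that pins M to 6, so M=6.
Step 5. [col 3: Q + M ≡ V (mod 10)] V=8 is one option consistent with column 3 (Q + M ≡ V (mod 10), carry-in 0) — take it, so V=8.
Step 6. [col 3: Q + M ≡ V (mod 10)] in column 3 we have Q+M≡V with carry-in 0; given M=6, V=8 and digits 1,4,6,7,8 already taken and all letters distinct, that pins Q to 2, so Q=2.
Step 7. [col 4: T + C ≡ K (mod 10)] in column 4 we have T+C≡K with carry-in 0; given C=1, K=4 and digits 1,2,4,6,7,8 already taken and all letters distinct, that pins T to 3. So T=3.
Step 8. [col 5: H + V ≡ T (mod 10)] from column 5 (V=8, T=3, carry-in 0, digits 1,2,3,4,6,7,8 already taken and all letters distinct): H must equal 5. So H=5.
Step 9. [col 6: O + C ≡ D (mod 10)] column 6: given O=7, C=1, carry-in 1, and digits 1,2,3,4,5,6,7,8 already taken and all letters distinct, O+C≡D (mod 10) forces D=9 ⇒ D=9.

Answer: C=1, D=9, H=5, K=4, M=6, O=7, Q=2, T=3, V=8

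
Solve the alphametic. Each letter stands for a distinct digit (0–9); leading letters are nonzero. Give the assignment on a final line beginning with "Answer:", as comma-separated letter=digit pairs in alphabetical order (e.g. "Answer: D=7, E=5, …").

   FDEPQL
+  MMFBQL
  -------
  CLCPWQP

Step 1. [col 1: L + L ≡ P (mod 10)] P=4 is one option consistent with column 1 (L + L ≡ P (mod 10), carry-in 0) — take it, so P=4.
Step 2. [C] adding two 6-digit numbers gives at most 6+1 digits, and here it does — C is that final carry and must be 1 ⇒ C=1.
Step 3. [col 1: L + L ≡ P (mod 10)] column 1 (L + L ≡ P (mod 10), carry-in 0) doesn't pin L yet; pick L=2 and continue, so L=2.
Step 4. [col 2: Q + Q ≡ Q (mod 10)] in column 2 we have Q+Q≡Q with carry-in 0; given nothing yet and digits 1,2,4 already taken and all letters distinct, that pins Q to 0. So Q=0.
Step 5. [col 3: P + B ≡ W (mod 10)] several values work for B in column 3 (P + B ≡ W (mod 10), carry-in 0); try B=5 ⇒ B=5.
Step 6. [col 3: P + B ≡ W (mod 10)] in column 3 we have P+B≡W with carry-in 0; given P=4, B=5 and digits 0,1,2,4,5 already taken and all letters distinct, that pins W to 9, so W=9.
Step 7. [col 4: E + F ≡ P (mod 10)] E=6 is one option consistent with column 4 (E + F ≡ P (mod 10), carry-in 0) — take it ⇒ E=6.
Step 8. [col 4: E + F ≡ P (mod 10)] from column 4 (E=6, P=4, carry-in 0, digits 0,1,2,4,5,6,9 already taken and all letters distinct): F must equal 8, so F=8.
Step 9. [col 5: D + M ≡ C (mod 10)] several values work for D in column 5 (D + M ≡ C (mod 10), carry-in 1); try D=7. So D=7.
Step 10. [col 5: D + M ≡ C (mod 10)] column 5: given D=7, C=1, carry-in 1, and digits 0,1,2,4,5,6,7,8,9 already taken and all letters distinct, D+M≡C (mod 10) forces M=3. So M=3.

Answer: B=5, C=1, D=7, E=6, F=8, L=2, M=3, P=4, Q=0, W=9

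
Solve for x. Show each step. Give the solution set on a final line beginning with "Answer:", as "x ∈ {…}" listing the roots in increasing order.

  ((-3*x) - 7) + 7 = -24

Step 1. [((-3*x) - 7) + 7 = -24] +7 is outermost — subtract 7 both sides ⇒ sub: (-3*x) - 7 = -31.
Step 2. [(-3*x) - 7 = -31] -7 is outermost — add 7 both sides. So sub: -3*x = -24.
Step 3. [-3*x = -24] -3·(inner) — divide through by -3, so div: x = 8.

Answer: x ∈ {8}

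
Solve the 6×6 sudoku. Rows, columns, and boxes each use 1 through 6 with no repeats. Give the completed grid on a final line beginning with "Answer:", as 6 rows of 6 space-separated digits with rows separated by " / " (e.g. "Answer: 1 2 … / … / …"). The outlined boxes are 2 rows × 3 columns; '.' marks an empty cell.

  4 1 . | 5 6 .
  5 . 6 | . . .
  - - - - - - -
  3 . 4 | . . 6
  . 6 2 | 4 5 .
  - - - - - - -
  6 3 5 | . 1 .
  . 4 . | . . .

Step 1. [r1c6∈{2,3}] across row 1, 2 lands solely at r1c6 ⇒ r1c6=2.
Step 2. [r3c4∈{1,2}] 1 has one home in row 3: r3c4. So r3c4=1.
Step 3. [r6c1∈{1,2}] 2 has one home in col 1: r6c1, so r6c1=2.
Step 4. [r2c4∈{3}] r2c4 has the single candidate 3, so r2c4=3.
Step 5. [r6c5∈{3}] r6c5's peers cover all but 3. So r6c5=3.
Step 6. [r5c6∈{4}] r5c6's peers cover all but 4. So r5c6=4.
Step 7. [r2c6∈{1}] r2c6 has the single candidate 1, so r2c6=1.
Step 8. [r2c2∈{2}] only 2 remains possible at r2c2 ⇒ r2c2=2.
Step 9. [r4c6∈{3}] r4c6 has the single candidate 3 ⇒ r4c6=3.
Step 10. [r6c6∈{5}] r6c6 is down to just 5 ⇒ r6c6=5.
Step 11. [r2c5∈{4}] nothing but 4 survives at r2c5. So r2c5=4.
Step 12. [r3c2∈{5}] r3c2's peers cover all but 5 ⇒ r3c2=5.
Step 13. [r1c3∈{3}] r1c3 is down to just 3, so r1c3=3.
Step 14. [r3c5∈{2}] r3c5 has the single candidate 2. So r3c5=2.
Step 15. [r6c4∈{6}] r6c4 is down to just 6. So r6c4=6.
Step 16. [r4c1∈{1}] r4c1's peers cover all but 1, so r4c1=1.
Step 17. [r6c3∈{1}] r6c3 is down to just 1, so r6c3=1.
Step 18. [r5c4∈{2}] r5c4 is down to just 2, so r5c4=2.

Answer: 4 1 3 5 6 2 / 5 2 6 3 4 1 / 3 5 4 1 2 6 / 1 6 2 4 5 3 / 6 3 5 2 1 4 / 2 4 1 6 3 5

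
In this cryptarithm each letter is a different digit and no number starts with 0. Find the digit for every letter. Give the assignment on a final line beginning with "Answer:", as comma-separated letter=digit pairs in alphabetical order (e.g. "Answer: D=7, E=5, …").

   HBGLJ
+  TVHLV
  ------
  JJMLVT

Step 1. [col 1: J + V ≡ T (mod 10)] column 1 (J + V ≡ T (mod 10), carry-in 0) doesn't pin J yet; pick J=1 and continue ⇒ J=1.
Step 2. [col 1: J + V ≡ T (mod 10)] column 1 (J + V ≡ T (mod 10), carry-in 0) doesn't pin V yet; pick V=6 and continue ⇒ V=6.
Step 3. [col 1: J + V ≡ T (mod 10)] in column 1 we have J+V≡T with carry-in 0; given J=1, V=6 and digits 1,6 already taken and all letters distinct, that pins T to 7, so T=7.
Step 4. [col 2: L + L ≡ V (mod 10)] no forcing yet in column 2 (carry-in 0); L=8 is free and consistent — try it. So L=8.
Step 5. [col 3: G + H ≡ L (mod 10)] column 3 (G + H ≡ L (mod 10), carry-in 1) doesn't pin H yet; pick H=3 and continue. So H=3.
Step 6. [col 3: G + H ≡ L (mod 10)] from column 3 (H=3, L=8, carry-in 1, digits 1,3,6,7,8 already taken and all letters distinct): G must equal 4 ⇒ G=4.
Step 7. [col 4: B + V ≡ M (mod 10)] column 4 reads B+V+carry(0)=M with V=6; with digits 1,3,4,6,7,8 already taken and all letters distinct, the only value for B is 9, so B=9.
Step 8. [col 4: B + V ≡ M (mod 10)] column 4: given B=9, V=6, carry-in 0, and digits 1,3,4,6,7,8,9 already taken and all letters distinct, B+V≡M (mod 10) forces M=5, so M=5.

Answer: B=9, G=4, H=3, J=1, L=8, M=5, T=7, V=6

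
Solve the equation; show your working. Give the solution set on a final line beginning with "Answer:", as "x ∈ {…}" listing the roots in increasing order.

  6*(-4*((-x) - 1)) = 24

Step 1. [6*(-4*((-x) - 1)) = 24] leading coefficient 6: divide by 6, so div: -4*((-x) - 1) = 4.
Step 2. [-4*((-x) - 1) = 4] -4·(inner) — divide through by -4 ⇒ div: (-x) - 1 = -1.
Step 3. [(-x) - 1 = -1] -1 is outermost — add 1 both sides. So sub: -x = 0.
Step 4. [-x = 0] leading − — multiply by −1. So neg: x = 0.

Answer: x ∈ {0}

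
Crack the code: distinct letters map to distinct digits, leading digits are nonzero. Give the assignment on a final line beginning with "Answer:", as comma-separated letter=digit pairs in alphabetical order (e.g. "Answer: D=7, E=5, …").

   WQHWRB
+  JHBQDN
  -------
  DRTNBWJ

Step 1. [col 1: B + N ≡ J (mod 10)] several values work for N in column 1 (B + N ≡ J (mod 10), carry-in 0); try N=6. So N=6.
Step 2. [col 1: B + N ≡ J (mod 10)] column 1 (B + N ≡ J (mod 10), carry-in 0) doesn't pin J yet; pick J=8 and continue, so J=8.
Step 3. [D] D is the leading digit of a 7-digit sum of two 6-digit numbers; the final carry is exactly 1, so D=1.
Step 4. [col 1: B + N ≡ J (mod 10)] from column 1 (N=6, J=8, carry-in 0, digits 1,6,8 already taken and all letters distinct): B must equal 2 ⇒ B=2.
Step 5. [col 2: R + D ≡ W (mod 10)] column 2 (R + D ≡ W (mod 10), carry-in 0) doesn't pin R yet; pick R=4 and continue, so R=4.
Step 6. [col 2: R + D ≡ W (mod 10)] column 2 reads R+D+carry(0)=W with R=4, D=1; with digits 1,2,4,6,8 already taken and all letters distinct, the only value for W is 5. So W=5.
Step 7. [col 3: W + Q ≡ B (mod 10)] from column 3 (W=5, B=2, carry-in 0, digits 1,2,4,5,6,8 already taken and all letters distinct): Q must equal 7 ⇒ Q=7.
Step 8. [col 4: H + B ≡ N (mod 10)] column 4 reads H+B+carry(1)=N with B=2, N=6; with digits 1,2,4,5,6,7,8 already taken and all letters distinct, the only value for H is 3 ⇒ H=3.
Step 9. [col 5: Q + H ≡ T (mod 10)] from column 5 (Q=7, H=3, carry-in 0, digits 1,2,3,4,5,6,7,8 already taken and all letters distinct): T must equal 0, so T=0.

Answer: B=2, D=1, H=3, J=8, N=6, Q=7, R=4, T=0, W=5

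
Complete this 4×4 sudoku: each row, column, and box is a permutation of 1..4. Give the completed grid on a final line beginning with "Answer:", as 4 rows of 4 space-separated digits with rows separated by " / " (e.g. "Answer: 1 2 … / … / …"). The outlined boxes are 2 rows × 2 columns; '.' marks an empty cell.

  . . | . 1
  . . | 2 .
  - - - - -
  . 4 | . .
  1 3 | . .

Step 1. [r4c4∈{2,4}] across row 4, 2 lands solely at r4c4. So r4c4=2.
Step 2. [r2c4∈{3,4}] r2c4 is the only open cell in col 4 admitting 4 ⇒ r2c4=4.
Step 3. [r1c1∈{2,3,4}] row 1 places 4 nowhere but r1c1, so r1c1=4.
Step 4. [r3c3∈{1,3}] across row 3, 1 lands solely at r3c3 ⇒ r3c3=1.
Step 5. [r1c2∈{2}] r1c2 is down to just 2 ⇒ r1c2=2.
Step 6. [r2c2∈{1}] r2c2 has the single candidate 1, so r2c2=1.
Step 7. [r2c1∈{3}] r2c1 has the single candidate 3, so r2c1=3.
Step 8. [r3c4∈{3}] nothing but 3 survives at r3c4 ⇒ r3c4=3.
Step 9. [r1c3∈{3}] r1c3 is down to just 3, so r1c3=3.
Step 10. [r3c1∈{2}] nothing but 2 survives at r3c1 ⇒ r3c1=2.
Step 11. [r4c3∈{4}] r4c3's peers cover all but 4, so r4c3=4.

Answer: 4 2 3 1 / 3 1 2 4 / 2 4 1 3 / 1 3 4 2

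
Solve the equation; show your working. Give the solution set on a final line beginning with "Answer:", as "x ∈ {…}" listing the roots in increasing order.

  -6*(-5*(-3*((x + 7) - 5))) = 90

Step 1. [-6*(-5*(-3*((x + 7) - 5))) = 90] -6 out front; divide by -6. So div: -5*(-3*((x + 7) - 5)) = -15.
Step 2. [-5*(-3*((x + 7) - 5)) = -15] divide by the outer -5. So div: -3*((x + 7) - 5) = 3.
Step 3. [-3*((x + 7) - 5) = 3] LHS = -3·(…); ÷-3 both sides, so div: (x + 7) - 5 = -1.
Step 4. [(x + 7) - 5 = -1] -5 is outermost — add 5 both sides ⇒ sub: x + 7 = 4.
Step 5. [x + 7 = 4] peel the +7: subtract 7 from each side ⇒ sub: x = -3.

Answer: x ∈ {-3}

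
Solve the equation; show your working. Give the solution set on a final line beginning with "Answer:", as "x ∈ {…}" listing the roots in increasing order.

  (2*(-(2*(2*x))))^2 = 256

Step 1. [(2*(-(2*(2*x))))^2 = 256] √ both sides: 256 ≥ 0 gives two branches. So sqrt: 2*(-(2*(2*x))) = 16 or -16.
Step 2. [2*(-(2*(2*x))) = 16 or -16] 2 out front; divide by 2, so div: -(2*(2*x)) = 8 or -8.
Step 3. [-(2*(2*x)) = 8 or -8] leading − — multiply by −1, so neg: 2*(2*x) = -8 or 8.
Step 4. [2*(2*x) = -8 or 8] divide by the outer 2. So div: 2*x = -4 or 4.
Step 5. [2*x = -4 or 4] divide by the outer 2 ⇒ div: x = -2 or 2.

Answer: x ∈ {-2, 2}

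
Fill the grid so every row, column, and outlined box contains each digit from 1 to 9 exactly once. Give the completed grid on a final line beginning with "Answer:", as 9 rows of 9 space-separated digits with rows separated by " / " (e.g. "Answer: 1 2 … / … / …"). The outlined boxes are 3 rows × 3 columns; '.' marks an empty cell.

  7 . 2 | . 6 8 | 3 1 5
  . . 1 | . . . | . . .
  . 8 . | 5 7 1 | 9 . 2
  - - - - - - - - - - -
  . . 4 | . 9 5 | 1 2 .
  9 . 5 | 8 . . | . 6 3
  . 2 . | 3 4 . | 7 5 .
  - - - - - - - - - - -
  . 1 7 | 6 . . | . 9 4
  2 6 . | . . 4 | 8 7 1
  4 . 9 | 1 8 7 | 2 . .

Step 1. [r4c1∈{3,6,8}] r4c1 is the only open cell in row 4 admitting 6 ⇒ r4c1=6.
Step 2. [r2c6∈{2,3,9}] across col 6, 9 lands solely at r2c6, so r2c6=9.
Step 3. [r2c5∈{2,3}] box 2 places 3 nowhere but r2c5. So r2c5=3.
Step 4. [r9c2∈{3,5}] row 9 places 5 nowhere but r9c2. So r9c2=5.
Step 5. [r2c2∈{4}] nothing but 4 survives at r2c2 ⇒ r2c2=4.
Step 6. [r7c6∈{2,3}] 3 has one home in col 6: r7c6 ⇒ r7c6=3.
Step 7. [r6c3∈{8}] r6c3 is down to just 8, so r6c3=8.
Step 8. [r7c5∈{2,5}] r7c5 is the only open cell in row 7 admitting 2, so r7c5=2.
Step 9. [r2c9∈{6,7,8}] in row 2, 7 fits only at r2c9 ⇒ r2c9=7.
Step 10. [r8c3∈{3}] r8c3 is down to just 3 ⇒ r8c3=3.
Step 11. [r5c2∈{7}] nothing but 7 survives at r5c2. So r5c2=7.
Step 12. [r1c2∈{9}] r1c2 is down to just 9 ⇒ r1c2=9.
Step 13. [r9c8∈{3}] nothing but 3 survives at r9c8. So r9c8=3.
Step 14. [r8c5∈{5}] only 5 remains possible at r8c5, so r8c5=5.
Step 15. [r5c6∈{2}] r5c6 is down to just 2, so r5c6=2.
Step 16. [r8c4∈{9}] r8c4's peers cover all but 9. So r8c4=9.
Step 17. [r7c7∈{5}] nothing but 5 survives at r7c7 ⇒ r7c7=5.
Step 18. [r3c1∈{3}] r3c1 is down to just 3, so r3c1=3.
Step 19. [r4c4∈{7}] r4c4's peers cover all but 7, so r4c4=7.
Step 20. [r2c1∈{5}] r2c1 has the single candidate 5 ⇒ r2c1=5.
Step 21. [r2c7∈{6}] r2c7's peers cover all but 6 ⇒ r2c7=6.
Step 22. [r6c6∈{6}] r6c6's peers cover all but 6. So r6c6=6.
Step 23. [r4c2∈{3}] r4c2 has the single candidate 3 ⇒ r4c2=3.
Step 24. [r5c5∈{1}] r5c5 has the single candidate 1 ⇒ r5c5=1.
Step 25. [r3c8∈{4}] r3c8's peers cover all but 4 ⇒ r3c8=4.
Step 26. [r5c7∈{4}] nothing but 4 survives at r5c7, so r5c7=4.
Step 27. [r6c1∈{1}] r6c1's peers cover all but 1 ⇒ r6c1=1.
Step 28. [r3c3∈{6}] only 6 remains possible at r3c3 ⇒ r3c3=6.
Step 29. [r2c4∈{2}] r2c4 is down to just 2, so r2c4=2.
Step 30. [r7c1∈{8}] only 8 remains possible at r7c1, so r7c1=8.
Step 31. [r4c9∈{8}] r4c9 has the single candidate 8. So r4c9=8.
Step 32. [r2c8∈{8}] r2c8 is down to just 8. So r2c8=8.
Step 33. [r1c4∈{4}] only 4 remains possible at r1c4. So r1c4=4.
Step 34. [r9c9∈{6}] r9c9's peers cover all but 6. So r9c9=6.
Step 35. [r6c9∈{9}] r6c9 is down to just 9 ⇒ r6c9=9.

Answer: 7 9 2 4 6 8 3 1 5 / 5 4 1 2 3 9 6 8 7 / 3 8 6 5 7 1 9 4 2 / 6 3 4 7 9 5 1 2 8 / 9 7 5 8 1 2 4 6 3 / 1 2 8 3 4 6 7 5 9 / 8 1 7 6 2 3 5 9 4 / 2 6 3 9 5 4 8 7 1 / 4 5 9 1 8 7 2 3 6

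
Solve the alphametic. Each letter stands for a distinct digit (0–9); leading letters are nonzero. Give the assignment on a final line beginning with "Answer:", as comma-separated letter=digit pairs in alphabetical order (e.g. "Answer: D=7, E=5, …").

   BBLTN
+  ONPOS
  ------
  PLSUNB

Step 1. [col 1: N + S ≡ B (mod 10)] column 1 (N + S ≡ B (mod 10), carry-in 0) doesn't pin B yet; pick B=4 and continue, so B=4.
Step 2. [P] adding two 5-digit numbers gives at most 5+1 digits, and here it does — P is that final carry and must be 1. So P=1.
Step 3. [col 1: N + S ≡ B (mod 10)] several values work for S in column 1 (N + S ≡ B (mod 10), carry-in 0); try S=9 ⇒ S=9.
Step 4. [col 1: N + S ≡ B (mod 10)] column 1 reads N+S+carry(0)=B with S=9, B=4; with digits 1,4,9 already taken and all letters distinct, the only value for N is 5, so N=5.
Step 5. [col 2: T + O ≡ N (mod 10)] T=8 is one option consistent with column 2 (T + O ≡ N (mod 10), carry-in 1) — take it. So T=8.
Step 6. [col 2: T + O ≡ N (mod 10)] column 2 reads T+O+carry(1)=N with T=8, N=5; with digits 1,4,5,8,9 already taken and all letters distinct, the only value for O is 6 ⇒ O=6.
Step 7. [col 3: L + P ≡ U (mod 10)] in column 3 we have L+P≡U with carry-in 1; given P=1 and digits 1,4,5,6,8,9 already taken and all letters distinct, that pins L to 0. So L=0.
Step 8. [col 3: L + P ≡ U (mod 10)] column 3 reads L+P+carry(1)=U with L=0, P=1; with digits 0,1,4,5,6,8,9 already taken and all letters distinct, the only value for U is 2, so U=2.

Answer: B=4, L=0, N=5, O=6, P=1, S=9, T=8, U=2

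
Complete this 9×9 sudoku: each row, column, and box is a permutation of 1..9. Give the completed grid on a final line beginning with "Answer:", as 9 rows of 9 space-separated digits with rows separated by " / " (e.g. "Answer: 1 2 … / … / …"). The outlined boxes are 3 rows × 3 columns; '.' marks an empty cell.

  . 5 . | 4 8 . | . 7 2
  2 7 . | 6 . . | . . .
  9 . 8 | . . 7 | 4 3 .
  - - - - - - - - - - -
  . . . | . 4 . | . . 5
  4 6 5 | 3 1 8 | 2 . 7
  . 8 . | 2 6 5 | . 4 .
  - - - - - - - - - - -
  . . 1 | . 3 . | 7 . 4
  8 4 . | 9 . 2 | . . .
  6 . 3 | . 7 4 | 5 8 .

Step 1. [r4c6∈{9}] r4c6 has the single candidate 9 ⇒ r4c6=9.
Step 2. [r1c7∈{1,6,9}] r1c7 is the only open cell in row 1 admitting 9. So r1c7=9.
Step 3. [r4c2∈{1,2,3}] col 2 places 3 nowhere but r4c2 ⇒ r4c2=3.
Step 4. [r8c5∈{5}] only 5 remains possible at r8c5, so r8c5=5.
Step 5. [r7c8∈{2,6,9}] col 8 places 2 nowhere but r7c8 ⇒ r7c8=2.
Step 6. [r3c2∈{1}] r3c2 has the single candidate 1. So r3c2=1.
Step 7. [r4c7∈{1,6,8}] 8 has one home in row 4: r4c7. So r4c7=8.
Step 8. [r2c7∈{1}] r2c7 has the single candidate 1 ⇒ r2c7=1.
Step 9. [r8c7∈{3,6}] in col 7, 6 fits only at r8c7, so r8c7=6.
Step 10. [r8c8∈{1}] r8c8 has the single candidate 1 ⇒ r8c8=1.
Step 11. [r6c9∈{1,3,9}] col 9 places 1 nowhere but r6c9, so r6c9=1.
Step 12. [r6c1∈{7}] r6c1's peers cover all but 7, so r6c1=7.
Step 13. [r7c2∈{9}] r7c2 has the single candidate 9 ⇒ r7c2=9.
Step 14. [r1c6∈{1,3}] across row 1, 1 lands solely at r1c6. So r1c6=1.
Step 15. [r1c1∈{3}] r1c1 is down to just 3 ⇒ r1c1=3.
Step 16. [r9c2∈{2}] r9c2's peers cover all but 2 ⇒ r9c2=2.
Step 17. [r7c6∈{6}] r7c6's peers cover all but 6 ⇒ r7c6=6.
Step 18. [r5c8∈{9}] r5c8 has the single candidate 9. So r5c8=9.
Step 19. [r2c8∈{5}] r2c8 has the single candidate 5 ⇒ r2c8=5.
Step 20. [r2c9∈{8}] r2c9 has the single candidate 8. So r2c9=8.
Step 21. [r8c9∈{3}] r8c9 has the single candidate 3, so r8c9=3.
Step 22. [r4c3∈{2}] r4c3 is down to just 2. So r4c3=2.
Step 23. [r2c5∈{9}] nothing but 9 survives at r2c5 ⇒ r2c5=9.
Step 24. [r6c3∈{9}] r6c3's peers cover all but 9 ⇒ r6c3=9.
Step 25. [r2c6∈{3}] r2c6's peers cover all but 3, so r2c6=3.
Step 26. [r6c7∈{3}] only 3 remains possible at r6c7, so r6c7=3.
Step 27. [r4c8∈{6}] nothing but 6 survives at r4c8. So r4c8=6.
Step 28. [r3c4∈{5}] only 5 remains possible at r3c4, so r3c4=5.
Step 29. [r7c4∈{8}] only 8 remains possible at r7c4, so r7c4=8.
Step 30. [r7c1∈{5}] r7c1 has the single candidate 5, so r7c1=5.
Step 31. [r9c9∈{9}] only 9 remains possible at r9c9. So r9c9=9.
Step 32. [r1c3∈{6}] r1c3 is down to just 6. So r1c3=6.
Step 33. [r9c4∈{1}] r9c4's peers cover all but 1. So r9c4=1.
Step 34. [r4c4∈{7}] r4c4 has the single candidate 7, so r4c4=7.
Step 35. [r3c9∈{6}] only 6 remains possible at r3c9. So r3c9=6.
Step 36. [r3c5∈{2}] r3c5 is down to just 2. So r3c5=2.
Step 37. [r2c3∈{4}] nothing but 4 survives at r2c3, so r2c3=4.
Step 38. [r8c3∈{7}] r8c3 has the single candidate 7 ⇒ r8c3=7.
Step 39. [r4c1∈{1}] only 1 remains possible at r4c1. So r4c1=1.

Answer: 3 5 6 4 8 1 9 7 2 / 2 7 4 6 9 3 1 5 8 / 9 1 8 5 2 7 4 3 6 / 1 3 2 7 4 9 8 6 5 / 4 6 5 3 1 8 2 9 7 / 7 8 9 2 6 5 3 4 1 / 5 9 1 8 3 6 7 2 4 / 8 4 7 9 5 2 6 1 3 / 6 2 3 1 7 4 5 8 9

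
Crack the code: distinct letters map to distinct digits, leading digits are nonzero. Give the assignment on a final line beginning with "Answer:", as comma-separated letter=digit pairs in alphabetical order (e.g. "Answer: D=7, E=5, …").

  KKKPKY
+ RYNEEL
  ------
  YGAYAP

Step 1. [col 1: Y + L ≡ P (mod 10)] no forcing yet in column 1 (carry-in 0); P=6 is free and consistent — try it. So P=6.
Step 2. [col 1: Y + L ≡ P (mod 10)] Y=4 is one option consistent with column 1 (Y + L ≡ P (mod 10), carry-in 0) — take it ⇒ Y=4.
Step 3. [col 1: Y + L ≡ P (mod 10)] from column 1 (Y=4, P=6, carry-in 0, digits 4,6 already taken and all letters distinct): L must equal 2, so L=2.
Step 4. [col 2: K + E ≡ A (mod 10)] several values work for K in column 2 (K + E ≡ A (mod 10), carry-in 0); try K=1. So K=1.
Step 5. [col 2: K + E ≡ A (mod 10)] several values work for A in column 2 (K + E ≡ A (mod 10), carry-in 0); try A=9. So A=9.
Step 6. [col 2: K + E ≡ A (mod 10)] in column 2 we have K+E≡A with carry-in 0; given K=1, A=9 and digits 1,2,4,6,9 already taken and all letters distinct, that pins E to 8, so E=8.
Step 7. [col 4: K + N ≡ A (mod 10)] from column 4 (K=1, A=9, carry-in 1, digits 1,2,4,6,8,9 already taken and all letters distinct): N must equal 7, so N=7.
Step 8. [col 5: K + Y ≡ G (mod 10)] column 5 reads K+Y+carry(0)=G with K=1, Y=4; with digits 1,2,4,6,7,8,9 already taken and all letters distinct, the only value for G is 5 ⇒ G=5.
Step 9. [col 6: K + R ≡ Y (mod 10)] column 6: given K=1, Y=4, carry-in 0, and digits 1,2,4,5,6,7,8,9 already taken and all letters distinct, K+R≡Y (mod 10) forces R=3, so R=3.

Answer: A=9, E=8, G=5, K=1, L=2, N=7, P=6, R=3, Y=4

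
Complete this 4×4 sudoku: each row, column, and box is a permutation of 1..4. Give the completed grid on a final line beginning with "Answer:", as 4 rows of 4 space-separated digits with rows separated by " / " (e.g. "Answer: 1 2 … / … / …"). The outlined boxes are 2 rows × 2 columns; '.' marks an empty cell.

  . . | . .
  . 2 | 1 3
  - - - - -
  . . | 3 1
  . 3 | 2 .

Step 1. [r2c1∈{4}] r2c1's peers cover all but 4, so r2c1=4.
Step 2. [r4c4∈{4}] r4c4 has the single candidate 4, so r4c4=4.
Step 3. [r4c1∈{1}] r4c1's peers cover all but 1 ⇒ r4c1=1.
Step 4. [r3c2∈{4}] r3c2 has the single candidate 4, so r3c2=4.
Step 5. [r1c2∈{1}] only 1 remains possible at r1c2 ⇒ r1c2=1.
Step 6. [r1c3∈{4}] r1c3 is down to just 4. So r1c3=4.
Step 7. [r1c1∈{3}] only 3 remains possible at r1c1 ⇒ r1c1=3.
Step 8. [r3c1∈{2}] r3c1's peers cover all but 2 ⇒ r3c1=2.
Step 9. [r1c4∈{2}] nothing but 2 survives at r1c4 ⇒ r1c4=2.

Answer: 3 1 4 2 / 4 2 1 3 / 2 4 3 1 / 1 3 2 4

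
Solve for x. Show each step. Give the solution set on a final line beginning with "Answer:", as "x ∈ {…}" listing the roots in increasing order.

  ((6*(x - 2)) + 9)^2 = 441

Step 1. [((6*(x - 2)) + 9)^2 = 441] LHS squared, RHS 441 ≥ 0: apply √ (±), so sqrt: (6*(x - 2)) + 9 = 21 or -21.
Step 2. [(6*(x - 2)) + 9 = 21 or -21] the outer +9 inverts by subtracting 9 ⇒ sub: 6*(x - 2) = 12 or -30.
Step 3. [6*(x - 2) = 12 or -30] 6 out front; divide by 6 ⇒ div: x - 2 = 2 or -5.
Step 4. [x - 2 = 2 or -5] 2 comes off first (add 2) ⇒ sub: x = 4 or -3.

Answer: x ∈ {-3, 4}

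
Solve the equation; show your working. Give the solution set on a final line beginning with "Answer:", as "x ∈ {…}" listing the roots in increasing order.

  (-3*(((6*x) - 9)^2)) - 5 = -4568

Step 1. [(-3*(((6*x) - 9)^2)) - 5 = -4568] -5 is outermost — add 5 both sides, so sub: -3*(((6*x) - 9)^2) = -4563.
Step 2. [-3*(((6*x) - 9)^2) = -4563] -3·(inner) — divide through by -3, so div: ((6*x) - 9)^2 = 1521.
Step 3. [((6*x) - 9)^2 = 1521] √ both sides: 1521 ≥ 0 gives two branches. So sqrt: (6*x) - 9 = 39 or -39.
Step 4. [(6*x) - 9 = 39 or -39] -9 is outermost — add 9 both sides. So sub: 6*x = 48 or -30.
Step 5. [6*x = 48 or -30] 6 out front; divide by 6. So div: x = 8 or -5.

Answer: x ∈ {-5, 8}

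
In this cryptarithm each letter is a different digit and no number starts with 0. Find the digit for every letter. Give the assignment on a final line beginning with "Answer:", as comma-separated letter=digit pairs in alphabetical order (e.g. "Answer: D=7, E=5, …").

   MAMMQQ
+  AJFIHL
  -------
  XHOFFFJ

Step 1. [X] X is the leading digit of a 7-digit sum of two 6-digit numbers; the final carry is exactly 1, so X=1.
Step 2. [col 1: Q + L ≡ J (mod 10)] J=0 is one option consistent with column 1 (Q + L ≡ J (mod 10), carry-in 0) — take it ⇒ J=0.
Step 3. [col 1: Q + L ≡ J (mod 10)] no forcing yet in column 1 (carry-in 0); Q=2 is free and consistent — try it ⇒ Q=2.
Step 4. [col 1: Q + L ≡ J (mod 10)] in column 1 we have Q+L≡J with carry-in 0; given Q=2, J=0 and digits 0,1,2 already taken and all letters distinct, that pins L to 8 ⇒ L=8.
Step 5. [col 2: Q + H ≡ F (mod 10)] several values work for H in column 2 (Q + H ≡ F (mod 10), carry-in 1); try H=3 ⇒ H=3.
Step 6. [col 2: Q + H ≡ F (mod 10)] from column 2 (Q=2, H=3, carry-in 1, digits 0,1,2,3,8 already taken and all letters distinct): F must equal 6, so F=6.
Step 7. [col 3: M + I ≡ F (mod 10)] column 3 (M + I ≡ F (mod 10), carry-in 0) doesn't pin M yet; pick M=9 and continue. So M=9.
Step 8. [col 3: M + I ≡ F (mod 10)] column 3 reads M+I+carry(0)=F with M=9, F=6; with digits 0,1,2,3,6,8,9 already taken and all letters distinct, the only value for I is 7, so I=7.
Step 9. [col 5: A + J ≡ O (mod 10)] column 5 reads A+J+carry(1)=O with J=0; with digits 0,1,2,3,6,7,8,9 already taken and all letters distinct, the only value for O is 5 ⇒ O=5.
Step 10. [col 5: A + J ≡ O (mod 10)] column 5: given J=0, O=5, carry-in 1, and digits 0,1,2,3,5,6,7,8,9 already taken and all letters distinct, A+J≡O (mod 10) forces A=4 ⇒ A=4.

Answer: A=4, F=6, H=3, I=7, J=0, L=8, M=9, O=5, Q=2, X=1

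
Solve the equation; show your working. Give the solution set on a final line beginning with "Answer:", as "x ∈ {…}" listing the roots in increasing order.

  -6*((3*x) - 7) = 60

Step 1. [-6*((3*x) - 7) = 60] divide by the outer -6, so div: (3*x) - 7 = -10.
Step 2. [(3*x) - 7 = -10] -7 is outermost — add 7 both sides, so sub: 3*x = -3.
Step 3. [3*x = -3] 3·(inner) — divide through by 3, so div: x = -1.

Answer: x ∈ {-1}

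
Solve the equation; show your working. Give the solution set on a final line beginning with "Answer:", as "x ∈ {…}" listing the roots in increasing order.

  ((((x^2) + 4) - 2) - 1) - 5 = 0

Step 1. [((((x^2) + 4) - 2) - 1) - 5 = 0] peel the -5: add 5 from each side. So sub: (((x^2) + 4) - 2) - 1 = 5.
Step 2. [(((x^2) + 4) - 2) - 1 = 5] add 1: x sits inside (… - 1), so sub: ((x^2) + 4) - 2 = 6.
Step 3. [((x^2) + 4) - 2 = 6] add 2: x sits inside (… - 2), so sub: (x^2) + 4 = 8.
Step 4. [(x^2) + 4 = 8] peel the +4: subtract 4 from each side ⇒ sub: x^2 = 4.
Step 5. [x^2 = 4] √ both sides: 4 ≥ 0 gives two branches, so sqrt: x = 2 or -2.

Answer: x ∈ {-2, 2}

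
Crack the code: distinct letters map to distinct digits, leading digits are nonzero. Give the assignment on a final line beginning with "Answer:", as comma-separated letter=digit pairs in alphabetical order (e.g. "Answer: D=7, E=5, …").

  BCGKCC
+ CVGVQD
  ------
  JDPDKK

Step 1. [col 1: C + D ≡ K (mod 10)] no forcing yet in column 1 (carry-in 0); D=9 is free and consistent — try it, so D=9.
Step 2. [col 1: C + D ≡ K (mod 10)] several values work for K in column 1 (C + D ≡ K (mod 10), carry-in 0); try K=5. So K=5.
Step 3. [col 1: C + D ≡ K (mod 10)] column 1: given D=9, K=5, carry-in 0, and digits 5,9 already taken and all letters distinct, C+D≡K (mod 10) forces C=6. So C=6.
Step 4. [col 2: C + Q ≡ K (mod 10)] in column 2 we have C+Q≡K with carry-in 1; given C=6, K=5 and digits 5,6,9 already taken and all letters distinct, that pins Q to 8 ⇒ Q=8.
Step 5. [col 3: K + V ≡ D (mod 10)] column 3: given K=5, D=9, carry-in 1, and digits 5,6,8,9 already taken and all letters distinct, K+V≡D (mod 10) forces V=3 ⇒ V=3.
Step 6. [col 4: G + G ≡ P (mod 10)] no forcing yet in column 4 (carry-in 0); G=2 is free and consistent — try it, so G=2.
Step 7. [col 4: G + G ≡ P (mod 10)] in column 4 we have G+G≡P with carry-in 0; given G=2 and digits 2,3,5,6,8,9 already taken and all letters distinct, that pins P to 4. So P=4.
Step 8. [col 6: B + C ≡ J (mod 10)] from column 6 (C=6, carry-in 0, digits 2,3,4,5,6,8,9 already taken and all letters distinct): B must equal 1, so B=1.
Step 9. [col 6: B + C ≡ J (mod 10)] column 6: given B=1, C=6, carry-in 0, and digits 1,2,3,4,5,6,8,9 already taken and all letters distinct, B+C≡J (mod 10) forces J=7, so J=7.

Answer: B=1, C=6, D=9, G=2, J=7, K=5, P=4, Q=8, V=3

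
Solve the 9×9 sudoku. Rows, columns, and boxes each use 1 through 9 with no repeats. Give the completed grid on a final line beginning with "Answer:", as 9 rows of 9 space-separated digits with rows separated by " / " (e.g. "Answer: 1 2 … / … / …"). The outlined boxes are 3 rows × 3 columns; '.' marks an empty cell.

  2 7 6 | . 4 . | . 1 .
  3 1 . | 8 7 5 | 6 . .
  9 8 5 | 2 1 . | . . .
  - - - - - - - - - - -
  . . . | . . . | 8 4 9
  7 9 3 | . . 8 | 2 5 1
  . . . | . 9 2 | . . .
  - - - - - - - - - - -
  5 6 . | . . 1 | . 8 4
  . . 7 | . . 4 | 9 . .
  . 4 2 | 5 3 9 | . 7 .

Step 1. [r3c8∈{3}] r3c8 is down to just 3 ⇒ r3c8=3.
Step 2. [r5c5∈{6}] only 6 remains possible at r5c5, so r5c5=6.
Step 3. [r6c1∈{1,4,6,8}] across col 1, 4 lands solely at r6c1. So r6c1=4.
Step 4. [r8c9∈{2,3,5,6}] across row 8, 5 lands solely at r8c9. So r8c9=5.
Step 5. [r6c9∈{3,6,7}] col 9 places 3 nowhere but r6c9, so r6c9=3.
Step 6. [r4c6∈{3,7}] across col 6, 7 lands solely at r4c6. So r4c6=7.
Step 7. [r8c1∈{1,8}] across row 8, 1 lands solely at r8c1, so r8c1=1.
Step 8. [r8c8∈{2,6}] box 9 places 2 nowhere but r8c8. So r8c8=2.
Step 9. [r4c3∈{1}] r4c3's peers cover all but 1, so r4c3=1.
Step 10. [r6c7∈{7}] only 7 remains possible at r6c7, so r6c7=7.
Step 11. [r1c4∈{3,9}] across row 1, 9 lands solely at r1c4, so r1c4=9.
Step 12. [r6c2∈{5}] nothing but 5 survives at r6c2. So r6c2=5.
Step 13. [r7c7∈{3}] only 3 remains possible at r7c7. So r7c7=3.
Step 14. [r1c7∈{5}] nothing but 5 survives at r1c7, so r1c7=5.
Step 15. [r9c7∈{1}] r9c7's peers cover all but 1 ⇒ r9c7=1.
Step 16. [r2c8∈{9}] r2c8 has the single candidate 9 ⇒ r2c8=9.
Step 17. [r4c5∈{5}] nothing but 5 survives at r4c5 ⇒ r4c5=5.
Step 18. [r6c8∈{6}] only 6 remains possible at r6c8. So r6c8=6.
Step 19. [r8c5∈{8}] r8c5's peers cover all but 8. So r8c5=8.
Step 20. [r7c5∈{2}] nothing but 2 survives at r7c5. So r7c5=2.
Step 21. [r3c9∈{7}] r3c9's peers cover all but 7. So r3c9=7.
Step 22. [r5c4∈{4}] r5c4's peers cover all but 4. So r5c4=4.
Step 23. [r8c4∈{6}] r8c4's peers cover all but 6, so r8c4=6.
Step 24. [r4c2∈{2}] r4c2's peers cover all but 2. So r4c2=2.
Step 25. [r9c1∈{8}] r9c1's peers cover all but 8. So r9c1=8.
Step 26. [r6c4∈{1}] only 1 remains possible at r6c4, so r6c4=1.
Step 27. [r1c9∈{8}] r1c9 is down to just 8. So r1c9=8.
Step 28. [r7c3∈{9}] r7c3 is down to just 9 ⇒ r7c3=9.
Step 29. [r8c2∈{3}] r8c2's peers cover all but 3 ⇒ r8c2=3.
Step 30. [r2c9∈{2}] only 2 remains possible at r2c9, so r2c9=2.
Step 31. [r7c4∈{7}] r7c4 is down to just 7. So r7c4=7.
Step 32. [r3c6∈{6}] r3c6 has the single candidate 6, so r3c6=6.
Step 33. [r3c7∈{4}] r3c7 is down to just 4, so r3c7=4.
Step 34. [r4c4∈{3}] nothing but 3 survives at r4c4 ⇒ r4c4=3.
Step 35. [r2c3∈{4}] nothing but 4 survives at r2c3 ⇒ r2c3=4.
Step 36. [r9c9∈{6}] nothing but 6 survives at r9c9. So r9c9=6.
Step 37. [r4c1∈{6}] r4c1 has the single candidate 6, so r4c1=6.
Step 38. [r6c3∈{8}] nothing but 8 survives at r6c3, so r6c3=8.
Step 39. [r1c6∈{3}] only 3 remains possible at r1c6, so r1c6=3.

Answer: 2 7 6 9 4 3 5 1 8 / 3 1 4 8 7 5 6 9 2 / 9 8 5 2 1 6 4 3 7 / 6 2 1 3 5 7 8 4 9 / 7 9 3 4 6 8 2 5 1 / 4 5 8 1 9 2 7 6 3 / 5 6 9 7 2 1 3 8 4 / 1 3 7 6 8 4 9 2 5 / 8 4 2 5 3 9 1 7 6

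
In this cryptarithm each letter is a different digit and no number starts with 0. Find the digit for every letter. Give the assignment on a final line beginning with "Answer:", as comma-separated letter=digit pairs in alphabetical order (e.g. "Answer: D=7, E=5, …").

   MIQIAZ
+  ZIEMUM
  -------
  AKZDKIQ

Step 1. [col 1: Z + M ≡ Q (mod 10)] several values work for M in column 1 (Z + M ≡ Q (mod 10), carry-in 0); try M=5 ⇒ M=5.
Step 2. [col 1: Z + M ≡ Q (mod 10)] no forcing yet in column 1 (carry-in 0); Q=3 is free and consistent — try it. So Q=3.
Step 3. [col 1: Z + M ≡ Q (mod 10)] column 1 reads Z+M+carry(0)=Q with M=5, Q=3; with digits 3,5 already taken and all letters distinct, the only value for Z is 8. So Z=8.
Step 4. [col 2: A + U ≡ I (mod 10)] no forcing yet in column 2 (carry-in 1); I=9 is free and consistent — try it ⇒ I=9.
Step 5. [col 2: A + U ≡ I (mod 10)] no forcing yet in column 2 (carry-in 1); A=1 is free and consistent — try it. So A=1.
Step 6. [col 2: A + U ≡ I (mod 10)] in column 2 we have A+U≡I with carry-in 1; given A=1, I=9 and digits 1,3,5,8,9 already taken and all letters distinct, that pins U to 7, so U=7.
Step 7. [col 3: I + M ≡ K (mod 10)] column 3: given I=9, M=5, carry-in 0, and digits 1,3,5,7,8,9 already taken and all letters distinct, I+M≡K (mod 10) forces K=4 ⇒ K=4.
Step 8. [col 4: Q + E ≡ D (mod 10)] several values work for E in column 4 (Q + E ≡ D (mod 10), carry-in 1); try E=2, so E=2.
Step 9. [col 4: Q + E ≡ D (mod 10)] in column 4 we have Q+E≡D with carry-in 1; given Q=3, E=2 and digits 1,2,3,4,5,7,8,9 already taken and all letters distinct, that pins D to 6. So D=6.

Answer: A=1, D=6, E=2, I=9, K=4, M=5, Q=3, U=7, Z=8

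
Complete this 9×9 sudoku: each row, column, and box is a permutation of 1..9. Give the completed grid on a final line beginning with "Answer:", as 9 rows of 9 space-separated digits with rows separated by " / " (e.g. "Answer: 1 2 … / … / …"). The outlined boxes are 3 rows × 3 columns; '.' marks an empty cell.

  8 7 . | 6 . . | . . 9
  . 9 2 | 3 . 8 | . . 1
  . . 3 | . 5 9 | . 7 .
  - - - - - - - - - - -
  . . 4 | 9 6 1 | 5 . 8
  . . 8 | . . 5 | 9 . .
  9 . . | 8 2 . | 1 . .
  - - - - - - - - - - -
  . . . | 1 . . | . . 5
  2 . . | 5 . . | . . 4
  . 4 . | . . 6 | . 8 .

Step 1. [r2c5∈{4,7}] in row 2, 7 fits only at r2c5 ⇒ r2c5=7.
Step 2. [r8c8∈{1,3,6,9}] across col 8, 1 lands solely at r8c8. So r8c8=1.
Step 3. [r4c1∈{3,7}] 7 has one home in row 4: r4c1. So r4c1=7.
Step 4. [r7c8∈{2,3,6,9}] 9 has one home in col 8: r7c8, so r7c8=9.
Step 5. [r3c7∈{2,4,6,8}] 8 has one home in row 3: r3c7. So r3c7=8.
Step 6. [r6c2∈{3,5,6}] r6c2 is the only open cell in col 2 admitting 5. So r6c2=5.
Step 7. [r6c3∈{6}] r6c3 is down to just 6 ⇒ r6c3=6.
Step 8. [r7c3∈{7}] r7c3's peers cover all but 7 ⇒ r7c3=7.
Step 9. [r8c3∈{9}] nothing but 9 survives at r8c3 ⇒ r8c3=9.
Step 10. [r1c5∈{1,4}] across col 5, 1 lands solely at r1c5 ⇒ r1c5=1.
Step 11. [r1c3∈{5}] r1c3 is down to just 5 ⇒ r1c3=5.
Step 12. [r9c1∈{1,3,5}] 5 has one home in row 9: r9c1 ⇒ r9c1=5.
Step 13. [r2c8∈{4,5,6}] row 2 places 5 nowhere but r2c8, so r2c8=5.
Step 14. [r5c8∈{2,3,4,6}] 6 has one home in col 8: r5c8, so r5c8=6.
Step 15. [r3c9∈{2,6}] across col 9, 6 lands solely at r3c9. So r3c9=6.
Step 16. [r6c8∈{3,4}] box 6 places 4 nowhere but r6c8, so r6c8=4.
Step 17. [r3c4∈{2,4}] across row 3, 2 lands solely at r3c4, so r3c4=2.
Step 18. [r9c4∈{7}] nothing but 7 survives at r9c4, so r9c4=7.
Step 19. [r8c6∈{3}] only 3 remains possible at r8c6. So r8c6=3.
Step 20. [r5c5∈{3,4}] 3 has one home in col 5: r5c5 ⇒ r5c5=3.
Step 21. [r6c9∈{3,7}] row 6 places 3 nowhere but r6c9. So r6c9=3.
Step 22. [r9c7∈{2,3}] across row 9, 3 lands solely at r9c7, so r9c7=3.
Step 23. [r4c8∈{2}] r4c8's peers cover all but 2, so r4c8=2.
Step 24. [r3c2∈{1}] r3c2's peers cover all but 1. So r3c2=1.
Step 25. [r1c7∈{2,4}] row 1 places 2 nowhere but r1c7 ⇒ r1c7=2.
Step 26. [r7c7∈{6}] r7c7's peers cover all but 6, so r7c7=6.
Step 27. [r8c5∈{8}] nothing but 8 survives at r8c5 ⇒ r8c5=8.
Step 28. [r7c6∈{2,4}] in row 7, 2 fits only at r7c6, so r7c6=2.
Step 29. [r4c2∈{3}] r4c2 is down to just 3. So r4c2=3.
Step 30. [r2c1∈{4,6}] across row 2, 6 lands solely at r2c1, so r2c1=6.
Step 31. [r1c6∈{4}] nothing but 4 survives at r1c6, so r1c6=4.
Step 32. [r3c1∈{4}] r3c1 is down to just 4, so r3c1=4.
Step 33. [r2c7∈{4}] r2c7 has the single candidate 4 ⇒ r2c7=4.
Step 34. [r1c8∈{3}] nothing but 3 survives at r1c8, so r1c8=3.
Step 35. [r5c9∈{7}] r5c9 is down to just 7 ⇒ r5c9=7.
Step 36. [r5c4∈{4}] r5c4 has the single candidate 4 ⇒ r5c4=4.
Step 37. [r9c3∈{1}] nothing but 1 survives at r9c3. So r9c3=1.
Step 38. [r5c2∈{2}] nothing but 2 survives at r5c2. So r5c2=2.
Step 39. [r9c9∈{2}] r9c9 has the single candidate 2, so r9c9=2.
Step 40. [r7c5∈{4}] r7c5's peers cover all but 4. So r7c5=4.
Step 41. [r7c1∈{3}] r7c1's peers cover all but 3, so r7c1=3.
Step 42. [r6c6∈{7}] r6c6 is down to just 7. So r6c6=7.
Step 43. [r7c2∈{8}] nothing but 8 survives at r7c2, so r7c2=8.
Step 44. [r9c5∈{9}] r9c5's peers cover all but 9. So r9c5=9.
Step 45. [r8c2∈{6}] nothing but 6 survives at r8c2, so r8c2=6.
Step 46. [r5c1∈{1}] r5c1's peers cover all but 1. So r5c1=1.
Step 47. [r8c7∈{7}] r8c7 has the single candidate 7. So r8c7=7.

Answer: 8 7 5 6 1 4 2 3 9 / 6 9 2 3 7 8 4 5 1 / 4 1 3 2 5 9 8 7 6 / 7 3 4 9 6 1 5 2 8 / 1 2 8 4 3 5 9 6 7 / 9 5 6 8 2 7 1 4 3 / 3 8 7 1 4 2 6 9 5 / 2 6 9 5 8 3 7 1 4 / 5 4 1 7 9 6 3 8 2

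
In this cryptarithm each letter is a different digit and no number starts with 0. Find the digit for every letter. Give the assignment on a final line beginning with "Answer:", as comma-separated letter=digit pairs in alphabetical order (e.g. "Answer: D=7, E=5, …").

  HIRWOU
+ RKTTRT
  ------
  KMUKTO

Step 1. [col 1: U + T ≡ O (mod 10)] column 1 (U + T ≡ O (mod 10), carry-in 0) doesn't pin O yet; pick O=4 and continue, so O=4.
Step 2. [col 1: U + T ≡ O (mod 10)] several values work for U in column 1 (U + T ≡ O (mod 10), carry-in 0); try U=8, so U=8.
Step 3. [col 1: U + T ≡ O (mod 10)] in column 1 we have U+T≡O with carry-in 0; given U=8, O=4 and digits 4,8 already taken and all letters distinct, that pins T to 6, so T=6.
Step 4. [col 2: O + R ≡ T (mod 10)] in column 2 we have O+R≡T with carry-in 1; given O=4, T=6 and digits 4,6,8 already taken and all letters distinct, that pins R to 1, so R=1.
Step 5. [col 3: W + T ≡ K (mod 10)] column 3 (W + T ≡ K (mod 10), carry-in 0) doesn't pin W yet; pick W=9 and continue. So W=9.
Step 6. [col 3: W + T ≡ K (mod 10)] column 3 reads W+T+carry(0)=K with W=9, T=6; with digits 1,4,6,8,9 already taken and all letters distinct, the only value for K is 5 ⇒ K=5.
Step 7. [col 5: I + K ≡ M (mod 10)] column 5 (I + K ≡ M (mod 10), carry-in 0) doesn't pin M yet; pick M=2 and continue. So M=2.
Step 8. [col 5: I + K ≡ M (mod 10)] column 5: given K=5, M=2, carry-in 0, and digits 1,2,4,5,6,8,9 already taken and all letters distinct, I+K≡M (mod 10) forces I=7. So I=7.
Step 9. [col 6: H + R ≡ K (mod 10)] in column 6 we have H+R≡K with carry-in 1; given R=1, K=5 and digits 1,2,4,5,6,7,8,9 already taken and all letters distinct, that pins H to 3, so H=3.

Answer: H=3, I=7, K=5, M=2, O=4, R=1, T=6, U=8, W=9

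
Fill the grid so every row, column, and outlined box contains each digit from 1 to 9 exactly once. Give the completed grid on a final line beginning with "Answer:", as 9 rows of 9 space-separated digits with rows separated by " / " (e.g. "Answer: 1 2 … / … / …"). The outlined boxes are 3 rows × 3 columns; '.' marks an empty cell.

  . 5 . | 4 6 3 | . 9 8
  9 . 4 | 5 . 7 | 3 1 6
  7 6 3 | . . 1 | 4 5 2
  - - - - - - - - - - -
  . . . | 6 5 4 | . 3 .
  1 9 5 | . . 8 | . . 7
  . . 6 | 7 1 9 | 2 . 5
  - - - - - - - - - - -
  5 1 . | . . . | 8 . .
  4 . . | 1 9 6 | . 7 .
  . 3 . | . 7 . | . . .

Step 1. [r7c6∈{2}] nothing but 2 survives at r7c6 ⇒ r7c6=2.
Step 2. [r2c2∈{2,8}] across box 1, 8 lands solely at r2c2. So r2c2=8.
Step 3. [r9c8∈{2,4,6}] 2 has one home in col 8: r9c8 ⇒ r9c8=2.
Step 4. [r9c9∈{1,4,9}] across row 9, 4 lands solely at r9c9. So r9c9=4.
Step 5. [r8c3∈{2,8}] row 8 places 8 nowhere but r8c3. So r8c3=8.
Step 6. [r9c7∈{1,5,6,9}] r9c7 is the only open cell in row 9 admitting 1. So r9c7=1.
Step 7. [r7c4∈{3}] r7c4 is down to just 3, so r7c4=3.
Step 8. [r4c2∈{2,7}] r4c2 is the only open cell in col 2 admitting 7 ⇒ r4c2=7.
Step 9. [r7c9∈{9}] nothing but 9 survives at r7c9. So r7c9=9.
Step 10. [r4c3∈{2}] only 2 remains possible at r4c3. So r4c3=2.
Step 11. [r6c8∈{4,8}] 8 has one home in col 8: r6c8, so r6c8=8.
Step 12. [r2c5∈{2}] r2c5 is down to just 2, so r2c5=2.
Step 13. [r3c4∈{8,9}] r3c4 is the only open cell in row 3 admitting 9. So r3c4=9.
Step 14. [r5c8∈{4,6}] r5c8 is the only open cell in row 5 admitting 4. So r5c8=4.
Step 15. [r7c8∈{6}] r7c8 is down to just 6, so r7c8=6.
Step 16. [r8c2∈{2}] r8c2's peers cover all but 2 ⇒ r8c2=2.
Step 17. [r5c5∈{3}] r5c5 has the single candidate 3 ⇒ r5c5=3.
Step 18. [r6c2∈{4}] nothing but 4 survives at r6c2 ⇒ r6c2=4.
Step 19. [r1c7∈{7}] r1c7's peers cover all but 7. So r1c7=7.
Step 20. [r4c7∈{9}] r4c7 has the single candidate 9 ⇒ r4c7=9.
Step 21. [r5c4∈{2}] r5c4 is down to just 2 ⇒ r5c4=2.
Step 22. [r7c5∈{4}] r7c5 is down to just 4, so r7c5=4.
Step 23. [r9c3∈{9}] r9c3 has the single candidate 9. So r9c3=9.
Step 24. [r5c7∈{6}] nothing but 6 survives at r5c7. So r5c7=6.
Step 25. [r3c5∈{8}] r3c5's peers cover all but 8 ⇒ r3c5=8.
Step 26. [r8c9∈{3}] nothing but 3 survives at r8c9 ⇒ r8c9=3.
Step 27. [r1c1∈{2}] nothing but 2 survives at r1c1 ⇒ r1c1=2.
Step 28. [r1c3∈{1}] only 1 remains possible at r1c3. So r1c3=1.
Step 29. [r6c1∈{3}] nothing but 3 survives at r6c1. So r6c1=3.
Step 30. [r9c1∈{6}] r9c1 has the single candidate 6, so r9c1=6.
Step 31. [r4c1∈{8}] r4c1 has the single candidate 8 ⇒ r4c1=8.
Step 32. [r4c9∈{1}] r4c9's peers cover all but 1. So r4c9=1.
Step 33. [r9c4∈{8}] r9c4 has the single candidate 8. So r9c4=8.
Step 34. [r8c7∈{5}] r8c7's peers cover all but 5, so r8c7=5.
Step 35. [r7c3∈{7}] r7c3's peers cover all but 7 ⇒ r7c3=7.
Step 36. [r9c6∈{5}] nothing but 5 survives at r9c6, so r9c6=5.

Answer: 2 5 1 4 6 3 7 9 8 / 9 8 4 5 2 7 3 1 6 / 7 6 3 9 8 1 4 5 2 / 8 7 2 6 5 4 9 3 1 / 1 9 5 2 3 8 6 4 7 / 3 4 6 7 1 9 2 8 5 / 5 1 7 3 4 2 8 6 9 / 4 2 8 1 9 6 5 7 3 / 6 3 9 8 7 5 1 2 4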